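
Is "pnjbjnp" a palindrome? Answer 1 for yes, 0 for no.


Input: pnjbjnp
Reversed: pnjbjnp
  Compare pos 0 ('p') with pos 6 ('p'): match
  Compare pos 1 ('n') with pos 5 ('n'): match
  Compare pos 2 ('j') with pos 4 ('j'): match
Result: palindrome

1


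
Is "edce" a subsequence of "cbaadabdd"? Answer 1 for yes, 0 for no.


Check if "edce" is a subsequence of "cbaadabdd"
Greedy scan:
  Position 0 ('c'): no match needed
  Position 1 ('b'): no match needed
  Position 2 ('a'): no match needed
  Position 3 ('a'): no match needed
  Position 4 ('d'): no match needed
  Position 5 ('a'): no match needed
  Position 6 ('b'): no match needed
  Position 7 ('d'): no match needed
  Position 8 ('d'): no match needed
Only matched 0/4 characters => not a subsequence

0


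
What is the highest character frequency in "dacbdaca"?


Input: dacbdaca
Character counts:
  'a': 3
  'b': 1
  'c': 2
  'd': 2
Maximum frequency: 3

3


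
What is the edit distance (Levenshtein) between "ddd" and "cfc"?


Computing edit distance: "ddd" -> "cfc"
DP table:
           c    f    c
      0    1    2    3
  d   1    1    2    3
  d   2    2    2    3
  d   3    3    3    3
Edit distance = dp[3][3] = 3

3


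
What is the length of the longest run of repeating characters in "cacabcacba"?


Input: "cacabcacba"
Scanning for longest run:
  Position 1 ('a'): new char, reset run to 1
  Position 2 ('c'): new char, reset run to 1
  Position 3 ('a'): new char, reset run to 1
  Position 4 ('b'): new char, reset run to 1
  Position 5 ('c'): new char, reset run to 1
  Position 6 ('a'): new char, reset run to 1
  Position 7 ('c'): new char, reset run to 1
  Position 8 ('b'): new char, reset run to 1
  Position 9 ('a'): new char, reset run to 1
Longest run: 'c' with length 1

1


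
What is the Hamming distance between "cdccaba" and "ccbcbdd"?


Comparing "cdccaba" and "ccbcbdd" position by position:
  Position 0: 'c' vs 'c' => same
  Position 1: 'd' vs 'c' => differ
  Position 2: 'c' vs 'b' => differ
  Position 3: 'c' vs 'c' => same
  Position 4: 'a' vs 'b' => differ
  Position 5: 'b' vs 'd' => differ
  Position 6: 'a' vs 'd' => differ
Total differences (Hamming distance): 5

5


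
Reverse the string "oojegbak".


Input: oojegbak
Reading characters right to left:
  Position 7: 'k'
  Position 6: 'a'
  Position 5: 'b'
  Position 4: 'g'
  Position 3: 'e'
  Position 2: 'j'
  Position 1: 'o'
  Position 0: 'o'
Reversed: kabgejoo

kabgejoo


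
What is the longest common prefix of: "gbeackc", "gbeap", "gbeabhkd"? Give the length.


Words: gbeackc, gbeap, gbeabhkd
  Position 0: all 'g' => match
  Position 1: all 'b' => match
  Position 2: all 'e' => match
  Position 3: all 'a' => match
  Position 4: ('c', 'p', 'b') => mismatch, stop
LCP = "gbea" (length 4)

4


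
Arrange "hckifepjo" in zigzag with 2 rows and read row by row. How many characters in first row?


Zigzag "hckifepjo" into 2 rows:
Placing characters:
  'h' => row 0
  'c' => row 1
  'k' => row 0
  'i' => row 1
  'f' => row 0
  'e' => row 1
  'p' => row 0
  'j' => row 1
  'o' => row 0
Rows:
  Row 0: "hkfpo"
  Row 1: "ciej"
First row length: 5

5


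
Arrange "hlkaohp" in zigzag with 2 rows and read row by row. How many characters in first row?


Zigzag "hlkaohp" into 2 rows:
Placing characters:
  'h' => row 0
  'l' => row 1
  'k' => row 0
  'a' => row 1
  'o' => row 0
  'h' => row 1
  'p' => row 0
Rows:
  Row 0: "hkop"
  Row 1: "lah"
First row length: 4

4


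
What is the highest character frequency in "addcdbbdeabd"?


Input: addcdbbdeabd
Character counts:
  'a': 2
  'b': 3
  'c': 1
  'd': 5
  'e': 1
Maximum frequency: 5

5


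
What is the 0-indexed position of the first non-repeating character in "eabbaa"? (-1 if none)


Input: eabbaa
Character frequencies:
  'a': 3
  'b': 2
  'e': 1
Scanning left to right for freq == 1:
  Position 0 ('e'): unique! => answer = 0

0


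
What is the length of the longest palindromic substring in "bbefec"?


Input: "bbefec"
Checking substrings for palindromes:
  [2:5] "efe" (len 3) => palindrome
  [0:2] "bb" (len 2) => palindrome
Longest palindromic substring: "efe" with length 3

3


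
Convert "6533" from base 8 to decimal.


Input: "6533" in base 8
Positional expansion:
  Digit '6' (value 6) x 8^3 = 3072
  Digit '5' (value 5) x 8^2 = 320
  Digit '3' (value 3) x 8^1 = 24
  Digit '3' (value 3) x 8^0 = 3
Sum = 3419

3419


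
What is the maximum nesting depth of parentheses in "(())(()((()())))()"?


Input: "(())(()((()())))()"
Tracking depth:
  Position 0 '(': depth becomes 1
  Position 1 '(': depth becomes 2
  Position 2 ')': depth becomes 1
  Position 3 ')': depth becomes 0
  Position 4 '(': depth becomes 1
  Position 5 '(': depth becomes 2
  Position 6 ')': depth becomes 1
  Position 7 '(': depth becomes 2
  Position 8 '(': depth becomes 3
  Position 9 '(': depth becomes 4
  Position 10 ')': depth becomes 3
  Position 11 '(': depth becomes 4
  Position 12 ')': depth becomes 3
  Position 13 ')': depth becomes 2
  Position 14 ')': depth becomes 1
  Position 15 ')': depth becomes 0
  Position 16 '(': depth becomes 1
  Position 17 ')': depth becomes 0
Maximum depth reached: 4

4


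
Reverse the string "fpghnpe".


Input: fpghnpe
Reading characters right to left:
  Position 6: 'e'
  Position 5: 'p'
  Position 4: 'n'
  Position 3: 'h'
  Position 2: 'g'
  Position 1: 'p'
  Position 0: 'f'
Reversed: epnhgpf

epnhgpf


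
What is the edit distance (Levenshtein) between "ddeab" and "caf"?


Computing edit distance: "ddeab" -> "caf"
DP table:
           c    a    f
      0    1    2    3
  d   1    1    2    3
  d   2    2    2    3
  e   3    3    3    3
  a   4    4    3    4
  b   5    5    4    4
Edit distance = dp[5][3] = 4

4


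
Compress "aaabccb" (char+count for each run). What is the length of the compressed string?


Input: aaabccb
Runs:
  'a' x 3 => "a3"
  'b' x 1 => "b1"
  'c' x 2 => "c2"
  'b' x 1 => "b1"
Compressed: "a3b1c2b1"
Compressed length: 8

8


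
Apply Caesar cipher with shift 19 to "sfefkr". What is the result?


Caesar cipher: shift "sfefkr" by 19
  's' (pos 18) + 19 = pos 11 = 'l'
  'f' (pos 5) + 19 = pos 24 = 'y'
  'e' (pos 4) + 19 = pos 23 = 'x'
  'f' (pos 5) + 19 = pos 24 = 'y'
  'k' (pos 10) + 19 = pos 3 = 'd'
  'r' (pos 17) + 19 = pos 10 = 'k'
Result: lyxydk

lyxydk


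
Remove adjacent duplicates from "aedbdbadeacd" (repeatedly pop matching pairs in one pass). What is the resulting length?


Input: aedbdbadeacd
Stack-based adjacent duplicate removal:
  Read 'a': push. Stack: a
  Read 'e': push. Stack: ae
  Read 'd': push. Stack: aed
  Read 'b': push. Stack: aedb
  Read 'd': push. Stack: aedbd
  Read 'b': push. Stack: aedbdb
  Read 'a': push. Stack: aedbdba
  Read 'd': push. Stack: aedbdbad
  Read 'e': push. Stack: aedbdbade
  Read 'a': push. Stack: aedbdbadea
  Read 'c': push. Stack: aedbdbadeac
  Read 'd': push. Stack: aedbdbadeacd
Final stack: "aedbdbadeacd" (length 12)

12


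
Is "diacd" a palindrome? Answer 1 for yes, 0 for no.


Input: diacd
Reversed: dcaid
  Compare pos 0 ('d') with pos 4 ('d'): match
  Compare pos 1 ('i') with pos 3 ('c'): MISMATCH
Result: not a palindrome

0


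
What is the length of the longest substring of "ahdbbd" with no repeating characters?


Input: "ahdbbd"
Sliding window (track last position of each char):
  Position 0 ('a'): window [0,0] length 1 -- new best
  Position 1 ('h'): window [0,1] length 2 -- new best
  Position 2 ('d'): window [0,2] length 3 -- new best
  Position 3 ('b'): window [0,3] length 4 -- new best
  Position 4 ('b'): repeat (last at 3), move window start to 4
  Position 4 ('b'): window [4,4] length 1
  Position 5 ('d'): window [4,5] length 2
Longest substring with no repeats: "ahdb" with length 4

4


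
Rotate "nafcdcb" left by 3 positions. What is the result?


Input: "nafcdcb", rotate left by 3
First 3 characters: "naf"
Remaining characters: "cdcb"
Concatenate remaining + first: "cdcb" + "naf" = "cdcbnaf"

cdcbnaf


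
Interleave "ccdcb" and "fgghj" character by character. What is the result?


Interleaving "ccdcb" and "fgghj":
  Position 0: 'c' from first, 'f' from second => "cf"
  Position 1: 'c' from first, 'g' from second => "cg"
  Position 2: 'd' from first, 'g' from second => "dg"
  Position 3: 'c' from first, 'h' from second => "ch"
  Position 4: 'b' from first, 'j' from second => "bj"
Result: cfcgdgchbj

cfcgdgchbj


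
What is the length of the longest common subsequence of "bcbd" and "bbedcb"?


LCS of "bcbd" and "bbedcb"
DP table:
           b    b    e    d    c    b
      0    0    0    0    0    0    0
  b   0    1    1    1    1    1    1
  c   0    1    1    1    1    2    2
  b   0    1    2    2    2    2    3
  d   0    1    2    2    3    3    3
LCS length = dp[4][6] = 3

3


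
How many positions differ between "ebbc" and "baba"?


Comparing "ebbc" and "baba" position by position:
  Position 0: 'e' vs 'b' => DIFFER
  Position 1: 'b' vs 'a' => DIFFER
  Position 2: 'b' vs 'b' => same
  Position 3: 'c' vs 'a' => DIFFER
Positions that differ: 3

3


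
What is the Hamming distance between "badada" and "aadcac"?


Comparing "badada" and "aadcac" position by position:
  Position 0: 'b' vs 'a' => differ
  Position 1: 'a' vs 'a' => same
  Position 2: 'd' vs 'd' => same
  Position 3: 'a' vs 'c' => differ
  Position 4: 'd' vs 'a' => differ
  Position 5: 'a' vs 'c' => differ
Total differences (Hamming distance): 4

4


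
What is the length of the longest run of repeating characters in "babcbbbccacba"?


Input: "babcbbbccacba"
Scanning for longest run:
  Position 1 ('a'): new char, reset run to 1
  Position 2 ('b'): new char, reset run to 1
  Position 3 ('c'): new char, reset run to 1
  Position 4 ('b'): new char, reset run to 1
  Position 5 ('b'): continues run of 'b', length=2
  Position 6 ('b'): continues run of 'b', length=3
  Position 7 ('c'): new char, reset run to 1
  Position 8 ('c'): continues run of 'c', length=2
  Position 9 ('a'): new char, reset run to 1
  Position 10 ('c'): new char, reset run to 1
  Position 11 ('b'): new char, reset run to 1
  Position 12 ('a'): new char, reset run to 1
Longest run: 'b' with length 3

3


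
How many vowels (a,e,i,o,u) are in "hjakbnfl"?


Input: hjakbnfl
Checking each character:
  'h' at position 0: consonant
  'j' at position 1: consonant
  'a' at position 2: vowel (running total: 1)
  'k' at position 3: consonant
  'b' at position 4: consonant
  'n' at position 5: consonant
  'f' at position 6: consonant
  'l' at position 7: consonant
Total vowels: 1

1


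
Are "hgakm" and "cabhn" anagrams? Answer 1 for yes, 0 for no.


Strings: "hgakm", "cabhn"
Sorted first:  aghkm
Sorted second: abchn
Differ at position 1: 'g' vs 'b' => not anagrams

0


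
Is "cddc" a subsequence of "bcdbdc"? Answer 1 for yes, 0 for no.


Check if "cddc" is a subsequence of "bcdbdc"
Greedy scan:
  Position 0 ('b'): no match needed
  Position 1 ('c'): matches sub[0] = 'c'
  Position 2 ('d'): matches sub[1] = 'd'
  Position 3 ('b'): no match needed
  Position 4 ('d'): matches sub[2] = 'd'
  Position 5 ('c'): matches sub[3] = 'c'
All 4 characters matched => is a subsequence

1


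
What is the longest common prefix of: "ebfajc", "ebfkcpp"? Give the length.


Words: ebfajc, ebfkcpp
  Position 0: all 'e' => match
  Position 1: all 'b' => match
  Position 2: all 'f' => match
  Position 3: ('a', 'k') => mismatch, stop
LCP = "ebf" (length 3)

3


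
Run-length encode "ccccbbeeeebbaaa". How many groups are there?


Input: ccccbbeeeebbaaa
Scanning for consecutive runs:
  Group 1: 'c' x 4 (positions 0-3)
  Group 2: 'b' x 2 (positions 4-5)
  Group 3: 'e' x 4 (positions 6-9)
  Group 4: 'b' x 2 (positions 10-11)
  Group 5: 'a' x 3 (positions 12-14)
Total groups: 5

5


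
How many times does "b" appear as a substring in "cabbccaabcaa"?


Searching for "b" in "cabbccaabcaa"
Scanning each position:
  Position 0: "c" => no
  Position 1: "a" => no
  Position 2: "b" => MATCH
  Position 3: "b" => MATCH
  Position 4: "c" => no
  Position 5: "c" => no
  Position 6: "a" => no
  Position 7: "a" => no
  Position 8: "b" => MATCH
  Position 9: "c" => no
  Position 10: "a" => no
  Position 11: "a" => no
Total occurrences: 3

3


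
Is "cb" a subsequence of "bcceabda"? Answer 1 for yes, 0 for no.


Check if "cb" is a subsequence of "bcceabda"
Greedy scan:
  Position 0 ('b'): no match needed
  Position 1 ('c'): matches sub[0] = 'c'
  Position 2 ('c'): no match needed
  Position 3 ('e'): no match needed
  Position 4 ('a'): no match needed
  Position 5 ('b'): matches sub[1] = 'b'
  Position 6 ('d'): no match needed
  Position 7 ('a'): no match needed
All 2 characters matched => is a subsequence

1


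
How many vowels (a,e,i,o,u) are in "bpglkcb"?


Input: bpglkcb
Checking each character:
  'b' at position 0: consonant
  'p' at position 1: consonant
  'g' at position 2: consonant
  'l' at position 3: consonant
  'k' at position 4: consonant
  'c' at position 5: consonant
  'b' at position 6: consonant
Total vowels: 0

0


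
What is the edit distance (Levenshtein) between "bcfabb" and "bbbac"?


Computing edit distance: "bcfabb" -> "bbbac"
DP table:
           b    b    b    a    c
      0    1    2    3    4    5
  b   1    0    1    2    3    4
  c   2    1    1    2    3    3
  f   3    2    2    2    3    4
  a   4    3    3    3    2    3
  b   5    4    3    3    3    3
  b   6    5    4    3    4    4
Edit distance = dp[6][5] = 4

4


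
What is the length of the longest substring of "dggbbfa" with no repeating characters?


Input: "dggbbfa"
Sliding window (track last position of each char):
  Position 0 ('d'): window [0,0] length 1 -- new best
  Position 1 ('g'): window [0,1] length 2 -- new best
  Position 2 ('g'): repeat (last at 1), move window start to 2
  Position 2 ('g'): window [2,2] length 1
  Position 3 ('b'): window [2,3] length 2
  Position 4 ('b'): repeat (last at 3), move window start to 4
  Position 4 ('b'): window [4,4] length 1
  Position 5 ('f'): window [4,5] length 2
  Position 6 ('a'): window [4,6] length 3 -- new best
Longest substring with no repeats: "bfa" with length 3

3


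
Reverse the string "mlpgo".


Input: mlpgo
Reading characters right to left:
  Position 4: 'o'
  Position 3: 'g'
  Position 2: 'p'
  Position 1: 'l'
  Position 0: 'm'
Reversed: ogplm

ogplm


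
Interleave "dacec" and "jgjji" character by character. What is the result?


Interleaving "dacec" and "jgjji":
  Position 0: 'd' from first, 'j' from second => "dj"
  Position 1: 'a' from first, 'g' from second => "ag"
  Position 2: 'c' from first, 'j' from second => "cj"
  Position 3: 'e' from first, 'j' from second => "ej"
  Position 4: 'c' from first, 'i' from second => "ci"
Result: djagcjejci

djagcjejci


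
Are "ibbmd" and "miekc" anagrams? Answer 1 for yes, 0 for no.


Strings: "ibbmd", "miekc"
Sorted first:  bbdim
Sorted second: ceikm
Differ at position 0: 'b' vs 'c' => not anagrams

0


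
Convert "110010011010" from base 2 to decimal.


Input: "110010011010" in base 2
Positional expansion:
  Digit '1' (value 1) x 2^11 = 2048
  Digit '1' (value 1) x 2^10 = 1024
  Digit '0' (value 0) x 2^9 = 0
  Digit '0' (value 0) x 2^8 = 0
  Digit '1' (value 1) x 2^7 = 128
  Digit '0' (value 0) x 2^6 = 0
  Digit '0' (value 0) x 2^5 = 0
  Digit '1' (value 1) x 2^4 = 16
  Digit '1' (value 1) x 2^3 = 8
  Digit '0' (value 0) x 2^2 = 0
  Digit '1' (value 1) x 2^1 = 2
  Digit '0' (value 0) x 2^0 = 0
Sum = 3226

3226


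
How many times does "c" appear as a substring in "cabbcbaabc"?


Searching for "c" in "cabbcbaabc"
Scanning each position:
  Position 0: "c" => MATCH
  Position 1: "a" => no
  Position 2: "b" => no
  Position 3: "b" => no
  Position 4: "c" => MATCH
  Position 5: "b" => no
  Position 6: "a" => no
  Position 7: "a" => no
  Position 8: "b" => no
  Position 9: "c" => MATCH
Total occurrences: 3

3


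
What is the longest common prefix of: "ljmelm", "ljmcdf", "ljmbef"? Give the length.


Words: ljmelm, ljmcdf, ljmbef
  Position 0: all 'l' => match
  Position 1: all 'j' => match
  Position 2: all 'm' => match
  Position 3: ('e', 'c', 'b') => mismatch, stop
LCP = "ljm" (length 3)

3


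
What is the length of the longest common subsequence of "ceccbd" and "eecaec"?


LCS of "ceccbd" and "eecaec"
DP table:
           e    e    c    a    e    c
      0    0    0    0    0    0    0
  c   0    0    0    1    1    1    1
  e   0    1    1    1    1    2    2
  c   0    1    1    2    2    2    3
  c   0    1    1    2    2    2    3
  b   0    1    1    2    2    2    3
  d   0    1    1    2    2    2    3
LCS length = dp[6][6] = 3

3


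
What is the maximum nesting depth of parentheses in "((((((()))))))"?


Input: "((((((()))))))"
Tracking depth:
  Position 0 '(': depth becomes 1
  Position 1 '(': depth becomes 2
  Position 2 '(': depth becomes 3
  Position 3 '(': depth becomes 4
  Position 4 '(': depth becomes 5
  Position 5 '(': depth becomes 6
  Position 6 '(': depth becomes 7
  Position 7 ')': depth becomes 6
  Position 8 ')': depth becomes 5
  Position 9 ')': depth becomes 4
  Position 10 ')': depth becomes 3
  Position 11 ')': depth becomes 2
  Position 12 ')': depth becomes 1
  Position 13 ')': depth becomes 0
Maximum depth reached: 7

7


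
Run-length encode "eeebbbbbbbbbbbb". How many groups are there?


Input: eeebbbbbbbbbbbb
Scanning for consecutive runs:
  Group 1: 'e' x 3 (positions 0-2)
  Group 2: 'b' x 12 (positions 3-14)
Total groups: 2

2


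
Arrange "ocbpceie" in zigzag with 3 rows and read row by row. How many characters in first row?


Zigzag "ocbpceie" into 3 rows:
Placing characters:
  'o' => row 0
  'c' => row 1
  'b' => row 2
  'p' => row 1
  'c' => row 0
  'e' => row 1
  'i' => row 2
  'e' => row 1
Rows:
  Row 0: "oc"
  Row 1: "cpee"
  Row 2: "bi"
First row length: 2

2


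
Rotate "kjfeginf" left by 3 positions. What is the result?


Input: "kjfeginf", rotate left by 3
First 3 characters: "kjf"
Remaining characters: "eginf"
Concatenate remaining + first: "eginf" + "kjf" = "eginfkjf"

eginfkjf


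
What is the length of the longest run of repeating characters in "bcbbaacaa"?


Input: "bcbbaacaa"
Scanning for longest run:
  Position 1 ('c'): new char, reset run to 1
  Position 2 ('b'): new char, reset run to 1
  Position 3 ('b'): continues run of 'b', length=2
  Position 4 ('a'): new char, reset run to 1
  Position 5 ('a'): continues run of 'a', length=2
  Position 6 ('c'): new char, reset run to 1
  Position 7 ('a'): new char, reset run to 1
  Position 8 ('a'): continues run of 'a', length=2
Longest run: 'b' with length 2

2


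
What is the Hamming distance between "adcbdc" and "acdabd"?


Comparing "adcbdc" and "acdabd" position by position:
  Position 0: 'a' vs 'a' => same
  Position 1: 'd' vs 'c' => differ
  Position 2: 'c' vs 'd' => differ
  Position 3: 'b' vs 'a' => differ
  Position 4: 'd' vs 'b' => differ
  Position 5: 'c' vs 'd' => differ
Total differences (Hamming distance): 5

5


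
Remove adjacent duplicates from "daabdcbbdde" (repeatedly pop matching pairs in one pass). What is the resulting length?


Input: daabdcbbdde
Stack-based adjacent duplicate removal:
  Read 'd': push. Stack: d
  Read 'a': push. Stack: da
  Read 'a': matches stack top 'a' => pop. Stack: d
  Read 'b': push. Stack: db
  Read 'd': push. Stack: dbd
  Read 'c': push. Stack: dbdc
  Read 'b': push. Stack: dbdcb
  Read 'b': matches stack top 'b' => pop. Stack: dbdc
  Read 'd': push. Stack: dbdcd
  Read 'd': matches stack top 'd' => pop. Stack: dbdc
  Read 'e': push. Stack: dbdce
Final stack: "dbdce" (length 5)

5


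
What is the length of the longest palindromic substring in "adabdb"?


Input: "adabdb"
Checking substrings for palindromes:
  [0:3] "ada" (len 3) => palindrome
  [3:6] "bdb" (len 3) => palindrome
Longest palindromic substring: "ada" with length 3

3


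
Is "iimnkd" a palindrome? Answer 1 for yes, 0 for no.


Input: iimnkd
Reversed: dknmii
  Compare pos 0 ('i') with pos 5 ('d'): MISMATCH
  Compare pos 1 ('i') with pos 4 ('k'): MISMATCH
  Compare pos 2 ('m') with pos 3 ('n'): MISMATCH
Result: not a palindrome

0


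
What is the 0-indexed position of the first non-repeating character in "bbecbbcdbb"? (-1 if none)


Input: bbecbbcdbb
Character frequencies:
  'b': 6
  'c': 2
  'd': 1
  'e': 1
Scanning left to right for freq == 1:
  Position 0 ('b'): freq=6, skip
  Position 1 ('b'): freq=6, skip
  Position 2 ('e'): unique! => answer = 2

2


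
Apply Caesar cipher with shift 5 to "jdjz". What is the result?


Caesar cipher: shift "jdjz" by 5
  'j' (pos 9) + 5 = pos 14 = 'o'
  'd' (pos 3) + 5 = pos 8 = 'i'
  'j' (pos 9) + 5 = pos 14 = 'o'
  'z' (pos 25) + 5 = pos 4 = 'e'
Result: oioe

oioe


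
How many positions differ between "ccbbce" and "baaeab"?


Comparing "ccbbce" and "baaeab" position by position:
  Position 0: 'c' vs 'b' => DIFFER
  Position 1: 'c' vs 'a' => DIFFER
  Position 2: 'b' vs 'a' => DIFFER
  Position 3: 'b' vs 'e' => DIFFER
  Position 4: 'c' vs 'a' => DIFFER
  Position 5: 'e' vs 'b' => DIFFER
Positions that differ: 6

6


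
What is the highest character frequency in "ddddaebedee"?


Input: ddddaebedee
Character counts:
  'a': 1
  'b': 1
  'd': 5
  'e': 4
Maximum frequency: 5

5


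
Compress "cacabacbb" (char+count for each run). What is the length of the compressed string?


Input: cacabacbb
Runs:
  'c' x 1 => "c1"
  'a' x 1 => "a1"
  'c' x 1 => "c1"
  'a' x 1 => "a1"
  'b' x 1 => "b1"
  'a' x 1 => "a1"
  'c' x 1 => "c1"
  'b' x 2 => "b2"
Compressed: "c1a1c1a1b1a1c1b2"
Compressed length: 16

16


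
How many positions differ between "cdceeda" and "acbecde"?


Comparing "cdceeda" and "acbecde" position by position:
  Position 0: 'c' vs 'a' => DIFFER
  Position 1: 'd' vs 'c' => DIFFER
  Position 2: 'c' vs 'b' => DIFFER
  Position 3: 'e' vs 'e' => same
  Position 4: 'e' vs 'c' => DIFFER
  Position 5: 'd' vs 'd' => same
  Position 6: 'a' vs 'e' => DIFFER
Positions that differ: 5

5


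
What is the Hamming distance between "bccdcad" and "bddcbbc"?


Comparing "bccdcad" and "bddcbbc" position by position:
  Position 0: 'b' vs 'b' => same
  Position 1: 'c' vs 'd' => differ
  Position 2: 'c' vs 'd' => differ
  Position 3: 'd' vs 'c' => differ
  Position 4: 'c' vs 'b' => differ
  Position 5: 'a' vs 'b' => differ
  Position 6: 'd' vs 'c' => differ
Total differences (Hamming distance): 6

6


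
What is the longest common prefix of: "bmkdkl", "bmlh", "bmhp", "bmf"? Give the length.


Words: bmkdkl, bmlh, bmhp, bmf
  Position 0: all 'b' => match
  Position 1: all 'm' => match
  Position 2: ('k', 'l', 'h', 'f') => mismatch, stop
LCP = "bm" (length 2)

2


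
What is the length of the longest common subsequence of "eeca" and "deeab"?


LCS of "eeca" and "deeab"
DP table:
           d    e    e    a    b
      0    0    0    0    0    0
  e   0    0    1    1    1    1
  e   0    0    1    2    2    2
  c   0    0    1    2    2    2
  a   0    0    1    2    3    3
LCS length = dp[4][5] = 3

3


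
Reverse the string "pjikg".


Input: pjikg
Reading characters right to left:
  Position 4: 'g'
  Position 3: 'k'
  Position 2: 'i'
  Position 1: 'j'
  Position 0: 'p'
Reversed: gkijp

gkijp


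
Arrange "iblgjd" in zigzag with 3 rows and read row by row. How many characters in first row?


Zigzag "iblgjd" into 3 rows:
Placing characters:
  'i' => row 0
  'b' => row 1
  'l' => row 2
  'g' => row 1
  'j' => row 0
  'd' => row 1
Rows:
  Row 0: "ij"
  Row 1: "bgd"
  Row 2: "l"
First row length: 2

2


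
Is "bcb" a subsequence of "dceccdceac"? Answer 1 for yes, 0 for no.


Check if "bcb" is a subsequence of "dceccdceac"
Greedy scan:
  Position 0 ('d'): no match needed
  Position 1 ('c'): no match needed
  Position 2 ('e'): no match needed
  Position 3 ('c'): no match needed
  Position 4 ('c'): no match needed
  Position 5 ('d'): no match needed
  Position 6 ('c'): no match needed
  Position 7 ('e'): no match needed
  Position 8 ('a'): no match needed
  Position 9 ('c'): no match needed
Only matched 0/3 characters => not a subsequence

0


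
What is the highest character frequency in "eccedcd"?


Input: eccedcd
Character counts:
  'c': 3
  'd': 2
  'e': 2
Maximum frequency: 3

3


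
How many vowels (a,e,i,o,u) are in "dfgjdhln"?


Input: dfgjdhln
Checking each character:
  'd' at position 0: consonant
  'f' at position 1: consonant
  'g' at position 2: consonant
  'j' at position 3: consonant
  'd' at position 4: consonant
  'h' at position 5: consonant
  'l' at position 6: consonant
  'n' at position 7: consonant
Total vowels: 0

0


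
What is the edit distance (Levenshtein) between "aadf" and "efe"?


Computing edit distance: "aadf" -> "efe"
DP table:
           e    f    e
      0    1    2    3
  a   1    1    2    3
  a   2    2    2    3
  d   3    3    3    3
  f   4    4    3    4
Edit distance = dp[4][3] = 4

4


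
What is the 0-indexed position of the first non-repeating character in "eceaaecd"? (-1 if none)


Input: eceaaecd
Character frequencies:
  'a': 2
  'c': 2
  'd': 1
  'e': 3
Scanning left to right for freq == 1:
  Position 0 ('e'): freq=3, skip
  Position 1 ('c'): freq=2, skip
  Position 2 ('e'): freq=3, skip
  Position 3 ('a'): freq=2, skip
  Position 4 ('a'): freq=2, skip
  Position 5 ('e'): freq=3, skip
  Position 6 ('c'): freq=2, skip
  Position 7 ('d'): unique! => answer = 7

7


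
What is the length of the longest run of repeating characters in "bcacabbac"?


Input: "bcacabbac"
Scanning for longest run:
  Position 1 ('c'): new char, reset run to 1
  Position 2 ('a'): new char, reset run to 1
  Position 3 ('c'): new char, reset run to 1
  Position 4 ('a'): new char, reset run to 1
  Position 5 ('b'): new char, reset run to 1
  Position 6 ('b'): continues run of 'b', length=2
  Position 7 ('a'): new char, reset run to 1
  Position 8 ('c'): new char, reset run to 1
Longest run: 'b' with length 2

2


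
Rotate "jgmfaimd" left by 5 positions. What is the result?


Input: "jgmfaimd", rotate left by 5
First 5 characters: "jgmfa"
Remaining characters: "imd"
Concatenate remaining + first: "imd" + "jgmfa" = "imdjgmfa"

imdjgmfa


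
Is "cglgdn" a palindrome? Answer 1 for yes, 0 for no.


Input: cglgdn
Reversed: ndglgc
  Compare pos 0 ('c') with pos 5 ('n'): MISMATCH
  Compare pos 1 ('g') with pos 4 ('d'): MISMATCH
  Compare pos 2 ('l') with pos 3 ('g'): MISMATCH
Result: not a palindrome

0


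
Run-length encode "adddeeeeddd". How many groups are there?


Input: adddeeeeddd
Scanning for consecutive runs:
  Group 1: 'a' x 1 (positions 0-0)
  Group 2: 'd' x 3 (positions 1-3)
  Group 3: 'e' x 4 (positions 4-7)
  Group 4: 'd' x 3 (positions 8-10)
Total groups: 4

4


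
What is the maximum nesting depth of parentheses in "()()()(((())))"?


Input: "()()()(((())))"
Tracking depth:
  Position 0 '(': depth becomes 1
  Position 1 ')': depth becomes 0
  Position 2 '(': depth becomes 1
  Position 3 ')': depth becomes 0
  Position 4 '(': depth becomes 1
  Position 5 ')': depth becomes 0
  Position 6 '(': depth becomes 1
  Position 7 '(': depth becomes 2
  Position 8 '(': depth becomes 3
  Position 9 '(': depth becomes 4
  Position 10 ')': depth becomes 3
  Position 11 ')': depth becomes 2
  Position 12 ')': depth becomes 1
  Position 13 ')': depth becomes 0
Maximum depth reached: 4

4


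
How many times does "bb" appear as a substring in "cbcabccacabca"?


Searching for "bb" in "cbcabccacabca"
Scanning each position:
  Position 0: "cb" => no
  Position 1: "bc" => no
  Position 2: "ca" => no
  Position 3: "ab" => no
  Position 4: "bc" => no
  Position 5: "cc" => no
  Position 6: "ca" => no
  Position 7: "ac" => no
  Position 8: "ca" => no
  Position 9: "ab" => no
  Position 10: "bc" => no
  Position 11: "ca" => no
Total occurrences: 0

0


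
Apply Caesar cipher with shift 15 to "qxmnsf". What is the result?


Caesar cipher: shift "qxmnsf" by 15
  'q' (pos 16) + 15 = pos 5 = 'f'
  'x' (pos 23) + 15 = pos 12 = 'm'
  'm' (pos 12) + 15 = pos 1 = 'b'
  'n' (pos 13) + 15 = pos 2 = 'c'
  's' (pos 18) + 15 = pos 7 = 'h'
  'f' (pos 5) + 15 = pos 20 = 'u'
Result: fmbchu

fmbchu


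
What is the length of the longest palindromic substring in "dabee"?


Input: "dabee"
Checking substrings for palindromes:
  [3:5] "ee" (len 2) => palindrome
Longest palindromic substring: "ee" with length 2

2


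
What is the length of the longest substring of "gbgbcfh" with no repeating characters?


Input: "gbgbcfh"
Sliding window (track last position of each char):
  Position 0 ('g'): window [0,0] length 1 -- new best
  Position 1 ('b'): window [0,1] length 2 -- new best
  Position 2 ('g'): repeat (last at 0), move window start to 1
  Position 2 ('g'): window [1,2] length 2
  Position 3 ('b'): repeat (last at 1), move window start to 2
  Position 3 ('b'): window [2,3] length 2
  Position 4 ('c'): window [2,4] length 3 -- new best
  Position 5 ('f'): window [2,5] length 4 -- new best
  Position 6 ('h'): window [2,6] length 5 -- new best
Longest substring with no repeats: "gbcfh" with length 5

5


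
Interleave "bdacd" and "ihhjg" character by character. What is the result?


Interleaving "bdacd" and "ihhjg":
  Position 0: 'b' from first, 'i' from second => "bi"
  Position 1: 'd' from first, 'h' from second => "dh"
  Position 2: 'a' from first, 'h' from second => "ah"
  Position 3: 'c' from first, 'j' from second => "cj"
  Position 4: 'd' from first, 'g' from second => "dg"
Result: bidhahcjdg

bidhahcjdg


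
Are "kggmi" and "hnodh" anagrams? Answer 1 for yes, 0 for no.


Strings: "kggmi", "hnodh"
Sorted first:  ggikm
Sorted second: dhhno
Differ at position 0: 'g' vs 'd' => not anagrams

0


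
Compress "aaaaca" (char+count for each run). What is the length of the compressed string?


Input: aaaaca
Runs:
  'a' x 4 => "a4"
  'c' x 1 => "c1"
  'a' x 1 => "a1"
Compressed: "a4c1a1"
Compressed length: 6

6


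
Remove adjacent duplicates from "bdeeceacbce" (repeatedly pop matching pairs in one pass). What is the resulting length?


Input: bdeeceacbce
Stack-based adjacent duplicate removal:
  Read 'b': push. Stack: b
  Read 'd': push. Stack: bd
  Read 'e': push. Stack: bde
  Read 'e': matches stack top 'e' => pop. Stack: bd
  Read 'c': push. Stack: bdc
  Read 'e': push. Stack: bdce
  Read 'a': push. Stack: bdcea
  Read 'c': push. Stack: bdceac
  Read 'b': push. Stack: bdceacb
  Read 'c': push. Stack: bdceacbc
  Read 'e': push. Stack: bdceacbce
Final stack: "bdceacbce" (length 9)

9


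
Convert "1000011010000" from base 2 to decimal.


Input: "1000011010000" in base 2
Positional expansion:
  Digit '1' (value 1) x 2^12 = 4096
  Digit '0' (value 0) x 2^11 = 0
  Digit '0' (value 0) x 2^10 = 0
  Digit '0' (value 0) x 2^9 = 0
  Digit '0' (value 0) x 2^8 = 0
  Digit '1' (value 1) x 2^7 = 128
  Digit '1' (value 1) x 2^6 = 64
  Digit '0' (value 0) x 2^5 = 0
  Digit '1' (value 1) x 2^4 = 16
  Digit '0' (value 0) x 2^3 = 0
  Digit '0' (value 0) x 2^2 = 0
  Digit '0' (value 0) x 2^1 = 0
  Digit '0' (value 0) x 2^0 = 0
Sum = 4304

4304


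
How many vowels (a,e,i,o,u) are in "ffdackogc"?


Input: ffdackogc
Checking each character:
  'f' at position 0: consonant
  'f' at position 1: consonant
  'd' at position 2: consonant
  'a' at position 3: vowel (running total: 1)
  'c' at position 4: consonant
  'k' at position 5: consonant
  'o' at position 6: vowel (running total: 2)
  'g' at position 7: consonant
  'c' at position 8: consonant
Total vowels: 2

2


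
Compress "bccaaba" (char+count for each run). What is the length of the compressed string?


Input: bccaaba
Runs:
  'b' x 1 => "b1"
  'c' x 2 => "c2"
  'a' x 2 => "a2"
  'b' x 1 => "b1"
  'a' x 1 => "a1"
Compressed: "b1c2a2b1a1"
Compressed length: 10

10


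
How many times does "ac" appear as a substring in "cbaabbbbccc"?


Searching for "ac" in "cbaabbbbccc"
Scanning each position:
  Position 0: "cb" => no
  Position 1: "ba" => no
  Position 2: "aa" => no
  Position 3: "ab" => no
  Position 4: "bb" => no
  Position 5: "bb" => no
  Position 6: "bb" => no
  Position 7: "bc" => no
  Position 8: "cc" => no
  Position 9: "cc" => no
Total occurrences: 0

0


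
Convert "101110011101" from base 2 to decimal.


Input: "101110011101" in base 2
Positional expansion:
  Digit '1' (value 1) x 2^11 = 2048
  Digit '0' (value 0) x 2^10 = 0
  Digit '1' (value 1) x 2^9 = 512
  Digit '1' (value 1) x 2^8 = 256
  Digit '1' (value 1) x 2^7 = 128
  Digit '0' (value 0) x 2^6 = 0
  Digit '0' (value 0) x 2^5 = 0
  Digit '1' (value 1) x 2^4 = 16
  Digit '1' (value 1) x 2^3 = 8
  Digit '1' (value 1) x 2^2 = 4
  Digit '0' (value 0) x 2^1 = 0
  Digit '1' (value 1) x 2^0 = 1
Sum = 2973

2973


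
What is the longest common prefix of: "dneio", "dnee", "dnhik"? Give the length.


Words: dneio, dnee, dnhik
  Position 0: all 'd' => match
  Position 1: all 'n' => match
  Position 2: ('e', 'e', 'h') => mismatch, stop
LCP = "dn" (length 2)

2


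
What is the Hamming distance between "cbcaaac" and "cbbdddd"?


Comparing "cbcaaac" and "cbbdddd" position by position:
  Position 0: 'c' vs 'c' => same
  Position 1: 'b' vs 'b' => same
  Position 2: 'c' vs 'b' => differ
  Position 3: 'a' vs 'd' => differ
  Position 4: 'a' vs 'd' => differ
  Position 5: 'a' vs 'd' => differ
  Position 6: 'c' vs 'd' => differ
Total differences (Hamming distance): 5

5


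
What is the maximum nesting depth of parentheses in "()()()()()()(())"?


Input: "()()()()()()(())"
Tracking depth:
  Position 0 '(': depth becomes 1
  Position 1 ')': depth becomes 0
  Position 2 '(': depth becomes 1
  Position 3 ')': depth becomes 0
  Position 4 '(': depth becomes 1
  Position 5 ')': depth becomes 0
  Position 6 '(': depth becomes 1
  Position 7 ')': depth becomes 0
  Position 8 '(': depth becomes 1
  Position 9 ')': depth becomes 0
  Position 10 '(': depth becomes 1
  Position 11 ')': depth becomes 0
  Position 12 '(': depth becomes 1
  Position 13 '(': depth becomes 2
  Position 14 ')': depth becomes 1
  Position 15 ')': depth becomes 0
Maximum depth reached: 2

2


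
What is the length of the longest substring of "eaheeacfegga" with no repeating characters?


Input: "eaheeacfegga"
Sliding window (track last position of each char):
  Position 0 ('e'): window [0,0] length 1 -- new best
  Position 1 ('a'): window [0,1] length 2 -- new best
  Position 2 ('h'): window [0,2] length 3 -- new best
  Position 3 ('e'): repeat (last at 0), move window start to 1
  Position 3 ('e'): window [1,3] length 3
  Position 4 ('e'): repeat (last at 3), move window start to 4
  Position 4 ('e'): window [4,4] length 1
  Position 5 ('a'): window [4,5] length 2
  Position 6 ('c'): window [4,6] length 3
  Position 7 ('f'): window [4,7] length 4 -- new best
  Position 8 ('e'): repeat (last at 4), move window start to 5
  Position 8 ('e'): window [5,8] length 4
  Position 9 ('g'): window [5,9] length 5 -- new best
  Position 10 ('g'): repeat (last at 9), move window start to 10
  Position 10 ('g'): window [10,10] length 1
  Position 11 ('a'): window [10,11] length 2
Longest substring with no repeats: "acfeg" with length 5

5


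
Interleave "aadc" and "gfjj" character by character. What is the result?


Interleaving "aadc" and "gfjj":
  Position 0: 'a' from first, 'g' from second => "ag"
  Position 1: 'a' from first, 'f' from second => "af"
  Position 2: 'd' from first, 'j' from second => "dj"
  Position 3: 'c' from first, 'j' from second => "cj"
Result: agafdjcj

agafdjcj


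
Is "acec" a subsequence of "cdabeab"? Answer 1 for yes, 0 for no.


Check if "acec" is a subsequence of "cdabeab"
Greedy scan:
  Position 0 ('c'): no match needed
  Position 1 ('d'): no match needed
  Position 2 ('a'): matches sub[0] = 'a'
  Position 3 ('b'): no match needed
  Position 4 ('e'): no match needed
  Position 5 ('a'): no match needed
  Position 6 ('b'): no match needed
Only matched 1/4 characters => not a subsequence

0


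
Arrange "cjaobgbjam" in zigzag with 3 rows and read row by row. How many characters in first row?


Zigzag "cjaobgbjam" into 3 rows:
Placing characters:
  'c' => row 0
  'j' => row 1
  'a' => row 2
  'o' => row 1
  'b' => row 0
  'g' => row 1
  'b' => row 2
  'j' => row 1
  'a' => row 0
  'm' => row 1
Rows:
  Row 0: "cba"
  Row 1: "jogjm"
  Row 2: "ab"
First row length: 3

3


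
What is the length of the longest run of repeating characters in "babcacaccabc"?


Input: "babcacaccabc"
Scanning for longest run:
  Position 1 ('a'): new char, reset run to 1
  Position 2 ('b'): new char, reset run to 1
  Position 3 ('c'): new char, reset run to 1
  Position 4 ('a'): new char, reset run to 1
  Position 5 ('c'): new char, reset run to 1
  Position 6 ('a'): new char, reset run to 1
  Position 7 ('c'): new char, reset run to 1
  Position 8 ('c'): continues run of 'c', length=2
  Position 9 ('a'): new char, reset run to 1
  Position 10 ('b'): new char, reset run to 1
  Position 11 ('c'): new char, reset run to 1
Longest run: 'c' with length 2

2


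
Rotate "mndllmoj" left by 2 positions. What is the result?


Input: "mndllmoj", rotate left by 2
First 2 characters: "mn"
Remaining characters: "dllmoj"
Concatenate remaining + first: "dllmoj" + "mn" = "dllmojmn"

dllmojmn


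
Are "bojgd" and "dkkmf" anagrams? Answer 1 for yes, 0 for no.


Strings: "bojgd", "dkkmf"
Sorted first:  bdgjo
Sorted second: dfkkm
Differ at position 0: 'b' vs 'd' => not anagrams

0


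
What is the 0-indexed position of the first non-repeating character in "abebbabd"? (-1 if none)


Input: abebbabd
Character frequencies:
  'a': 2
  'b': 4
  'd': 1
  'e': 1
Scanning left to right for freq == 1:
  Position 0 ('a'): freq=2, skip
  Position 1 ('b'): freq=4, skip
  Position 2 ('e'): unique! => answer = 2

2


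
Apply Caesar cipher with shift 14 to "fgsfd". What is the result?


Caesar cipher: shift "fgsfd" by 14
  'f' (pos 5) + 14 = pos 19 = 't'
  'g' (pos 6) + 14 = pos 20 = 'u'
  's' (pos 18) + 14 = pos 6 = 'g'
  'f' (pos 5) + 14 = pos 19 = 't'
  'd' (pos 3) + 14 = pos 17 = 'r'
Result: tugtr

tugtr


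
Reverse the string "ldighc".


Input: ldighc
Reading characters right to left:
  Position 5: 'c'
  Position 4: 'h'
  Position 3: 'g'
  Position 2: 'i'
  Position 1: 'd'
  Position 0: 'l'
Reversed: chgidl

chgidl


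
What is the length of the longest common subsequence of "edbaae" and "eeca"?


LCS of "edbaae" and "eeca"
DP table:
           e    e    c    a
      0    0    0    0    0
  e   0    1    1    1    1
  d   0    1    1    1    1
  b   0    1    1    1    1
  a   0    1    1    1    2
  a   0    1    1    1    2
  e   0    1    2    2    2
LCS length = dp[6][4] = 2

2


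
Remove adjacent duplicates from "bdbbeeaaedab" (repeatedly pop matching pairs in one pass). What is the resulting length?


Input: bdbbeeaaedab
Stack-based adjacent duplicate removal:
  Read 'b': push. Stack: b
  Read 'd': push. Stack: bd
  Read 'b': push. Stack: bdb
  Read 'b': matches stack top 'b' => pop. Stack: bd
  Read 'e': push. Stack: bde
  Read 'e': matches stack top 'e' => pop. Stack: bd
  Read 'a': push. Stack: bda
  Read 'a': matches stack top 'a' => pop. Stack: bd
  Read 'e': push. Stack: bde
  Read 'd': push. Stack: bded
  Read 'a': push. Stack: bdeda
  Read 'b': push. Stack: bdedab
Final stack: "bdedab" (length 6)

6


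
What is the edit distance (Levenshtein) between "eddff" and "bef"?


Computing edit distance: "eddff" -> "bef"
DP table:
           b    e    f
      0    1    2    3
  e   1    1    1    2
  d   2    2    2    2
  d   3    3    3    3
  f   4    4    4    3
  f   5    5    5    4
Edit distance = dp[5][3] = 4

4


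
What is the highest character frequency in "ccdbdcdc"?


Input: ccdbdcdc
Character counts:
  'b': 1
  'c': 4
  'd': 3
Maximum frequency: 4

4


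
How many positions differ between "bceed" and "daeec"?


Comparing "bceed" and "daeec" position by position:
  Position 0: 'b' vs 'd' => DIFFER
  Position 1: 'c' vs 'a' => DIFFER
  Position 2: 'e' vs 'e' => same
  Position 3: 'e' vs 'e' => same
  Position 4: 'd' vs 'c' => DIFFER
Positions that differ: 3

3
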